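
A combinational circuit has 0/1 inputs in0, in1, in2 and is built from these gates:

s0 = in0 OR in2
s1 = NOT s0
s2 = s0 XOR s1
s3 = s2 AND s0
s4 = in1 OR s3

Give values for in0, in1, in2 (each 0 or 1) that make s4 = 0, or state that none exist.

in0=0 in1=0 in2=0

Check with in0=0 in1=0 in2=0:
s0 = in0 OR in2 = 0 OR 0 = 0
s1 = NOT s0 = NOT 0 = 1
s2 = s0 XOR s1 = 0 XOR 1 = 1
s3 = s2 AND s0 = 1 AND 0 = 0
s4 = in1 OR s3 = 0 OR 0 = 0
So s4 = 0 as required.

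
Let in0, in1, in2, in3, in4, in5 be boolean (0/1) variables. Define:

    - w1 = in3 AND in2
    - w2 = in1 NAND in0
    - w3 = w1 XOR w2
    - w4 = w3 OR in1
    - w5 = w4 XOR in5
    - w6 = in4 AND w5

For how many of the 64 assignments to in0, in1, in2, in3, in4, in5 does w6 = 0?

w6 = in4 AND w5 must be 0, so at least one of in4, w5 is 0.
Enumerating the 64 input combinations, 48 give w6 = 0 and 16 give w6 = 1.

48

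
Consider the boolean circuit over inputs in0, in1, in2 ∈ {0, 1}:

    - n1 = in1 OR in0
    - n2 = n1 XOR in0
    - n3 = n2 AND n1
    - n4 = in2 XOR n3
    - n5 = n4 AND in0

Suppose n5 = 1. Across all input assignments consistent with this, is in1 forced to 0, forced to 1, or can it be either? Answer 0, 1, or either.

either

Both values of in1 occur among assignments with n5 = 1:
  in1=0: in0=1, in1=0, in2=1
  in1=1: in0=1, in1=1, in2=1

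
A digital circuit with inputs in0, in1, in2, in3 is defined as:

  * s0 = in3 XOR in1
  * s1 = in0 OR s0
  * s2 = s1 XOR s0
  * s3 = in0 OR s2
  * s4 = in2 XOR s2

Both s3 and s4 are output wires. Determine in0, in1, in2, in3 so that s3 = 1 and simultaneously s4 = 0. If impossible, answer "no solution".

Check with in0=1, in1=0, in2=1, in3=0:
s0 = in3 XOR in1 = 0 XOR 0 = 0
s1 = in0 OR s0 = 1 OR 0 = 1
s2 = s1 XOR s0 = 1 XOR 0 = 1
s3 = in0 OR s2 = 1 OR 1 = 1
s4 = in2 XOR s2 = 1 XOR 1 = 0
So s3 = 1 and s4 = 0.

in0=1, in1=0, in2=1, in3=0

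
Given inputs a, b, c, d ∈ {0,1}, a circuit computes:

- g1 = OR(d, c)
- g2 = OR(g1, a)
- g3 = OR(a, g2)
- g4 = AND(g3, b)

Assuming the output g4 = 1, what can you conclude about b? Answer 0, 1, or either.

1

g4 = AND(g3, b) must be 1, so both g3 = 1 and b = 1.
g3 = OR(a, g2) must be 1, so at least one of a, g2 is 1.
Every assignment with g4 = 1 has b = 1; there are 7 such assignment(s).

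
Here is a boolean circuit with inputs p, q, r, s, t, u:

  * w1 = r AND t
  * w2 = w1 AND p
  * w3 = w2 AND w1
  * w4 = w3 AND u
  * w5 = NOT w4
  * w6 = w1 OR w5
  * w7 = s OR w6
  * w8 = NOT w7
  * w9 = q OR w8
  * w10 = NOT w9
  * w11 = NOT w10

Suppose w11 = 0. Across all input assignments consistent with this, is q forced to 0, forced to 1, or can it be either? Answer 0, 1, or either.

0

w11 = NOT w10 must be 0, so w10 = 1.
w10 = NOT w9 must be 1, so w9 = 0.
Every assignment with w11 = 0 has q = 0; there are 32 such assignment(s).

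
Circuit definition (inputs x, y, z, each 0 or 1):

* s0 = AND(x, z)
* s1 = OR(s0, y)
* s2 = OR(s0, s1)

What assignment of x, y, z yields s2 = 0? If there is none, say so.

s2 = OR(s0, s1) must be 0, so both s0 = 0 and s1 = 0.
s0 = AND(x, z) must be 0, so at least one of x, z is 0.
s1 = OR(s0, y) must be 0, so both s0 = 0 and y = 0.
Check with x=0 y=0 z=1:
s0 = AND(x, z) = AND(0, 1) = 0
s1 = OR(s0, y) = OR(0, 0) = 0
s2 = OR(s0, s1) = OR(0, 0) = 0
So s2 = 0 as required.

x=0 y=0 z=1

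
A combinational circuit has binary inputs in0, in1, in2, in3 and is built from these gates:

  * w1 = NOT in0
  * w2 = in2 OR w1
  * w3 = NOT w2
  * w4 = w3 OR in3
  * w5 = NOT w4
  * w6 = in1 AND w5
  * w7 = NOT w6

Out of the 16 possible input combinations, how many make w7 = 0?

w7 = NOT w6 must be 0, so w6 = 1.
w6 = in1 AND w5 must be 1, so both in1 = 1 and w5 = 1.
Satisfying assignments:
  in0=0, in1=1, in2=0, in3=0
  in0=0, in1=1, in2=1, in3=0
  in0=1, in1=1, in2=1, in3=0

3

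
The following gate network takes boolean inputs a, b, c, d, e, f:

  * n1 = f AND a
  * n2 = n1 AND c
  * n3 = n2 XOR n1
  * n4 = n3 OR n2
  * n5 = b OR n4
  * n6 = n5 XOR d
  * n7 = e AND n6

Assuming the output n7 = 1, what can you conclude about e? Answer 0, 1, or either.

n7 = e AND n6 must be 1, so both e = 1 and n6 = 1.
n6 = n5 XOR d must be 1, so n5 and d differ.
Every assignment with n7 = 1 has e = 1; there are 16 such assignment(s).

1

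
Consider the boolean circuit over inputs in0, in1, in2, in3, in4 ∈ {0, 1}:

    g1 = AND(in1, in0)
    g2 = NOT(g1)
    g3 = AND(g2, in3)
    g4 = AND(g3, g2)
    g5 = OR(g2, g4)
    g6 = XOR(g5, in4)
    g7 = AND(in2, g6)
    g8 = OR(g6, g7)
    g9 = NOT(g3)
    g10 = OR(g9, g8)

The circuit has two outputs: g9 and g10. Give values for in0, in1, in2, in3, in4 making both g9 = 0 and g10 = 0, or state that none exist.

Check with in0=0 in1=0 in2=1 in3=1 in4=1:
g1 = AND(in1, in0) = AND(0, 0) = 0
g2 = NOT(g1) = NOT 0 = 1
g3 = AND(g2, in3) = AND(1, 1) = 1
g4 = AND(g3, g2) = AND(1, 1) = 1
g5 = OR(g2, g4) = OR(1, 1) = 1
g6 = XOR(g5, in4) = XOR(1, 1) = 0
g7 = AND(in2, g6) = AND(1, 0) = 0
g8 = OR(g6, g7) = OR(0, 0) = 0
g9 = NOT(g3) = NOT 1 = 0
g10 = OR(g9, g8) = OR(0, 0) = 0
So g9 = 0 and g10 = 0.

in0=0 in1=0 in2=1 in3=1 in4=1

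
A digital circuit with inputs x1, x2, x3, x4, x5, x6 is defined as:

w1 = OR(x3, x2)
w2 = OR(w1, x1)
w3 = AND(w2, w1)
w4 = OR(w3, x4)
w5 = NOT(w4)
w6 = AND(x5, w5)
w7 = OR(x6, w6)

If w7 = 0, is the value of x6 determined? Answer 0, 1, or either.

w7 = OR(x6, w6) must be 0, so both x6 = 0 and w6 = 0.
w6 = AND(x5, w5) must be 0, so at least one of x5, w5 is 0.
Every assignment with w7 = 0 has x6 = 0; there are 30 such assignment(s).

0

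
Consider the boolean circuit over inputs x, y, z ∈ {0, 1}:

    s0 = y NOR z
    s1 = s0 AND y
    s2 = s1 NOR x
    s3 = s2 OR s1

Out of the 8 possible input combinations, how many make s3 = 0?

4

s3 = s2 OR s1 must be 0, so both s2 = 0 and s1 = 0.
s2 = s1 NOR x must be 0, so at least one of s1, x is 1.
s1 = s0 AND y must be 0, so at least one of s0, y is 0.
Satisfying assignments:
  x=1, y=0, z=0
  x=1, y=0, z=1
  x=1, y=1, z=0
  x=1, y=1, z=1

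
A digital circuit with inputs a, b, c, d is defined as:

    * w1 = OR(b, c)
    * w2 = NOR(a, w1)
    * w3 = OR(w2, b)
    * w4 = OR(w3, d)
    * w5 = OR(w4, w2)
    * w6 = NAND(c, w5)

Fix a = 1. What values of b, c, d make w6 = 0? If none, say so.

Check with a = 1 and b=0, c=1, d=1:
w1 = OR(b, c) = OR(0, 1) = 1
w2 = NOR(a, w1) = NOR(1, 1) = 0
w3 = OR(w2, b) = OR(0, 0) = 0
w4 = OR(w3, d) = OR(0, 1) = 1
w5 = OR(w4, w2) = OR(1, 0) = 1
w6 = NAND(c, w5) = NAND(1, 1) = 0
So w6 = 0.

b=0, c=1, d=1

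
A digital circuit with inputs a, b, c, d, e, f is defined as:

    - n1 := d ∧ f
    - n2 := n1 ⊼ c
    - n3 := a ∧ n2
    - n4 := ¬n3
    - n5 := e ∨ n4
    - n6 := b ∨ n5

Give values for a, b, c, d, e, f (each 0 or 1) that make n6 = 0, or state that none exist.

n6 = b ∨ n5 must be 0, so both b = 0 and n5 = 0.
n5 = e ∨ n4 must be 0, so both e = 0 and n4 = 0.
Check with a=1, b=0, c=1, d=0, e=0, f=0:
n1 = d ∧ f = 0 ∧ 0 = 0
n2 = n1 ⊼ c = 0 ⊼ 1 = 1
n3 = a ∧ n2 = 1 ∧ 1 = 1
n4 = ¬n3 = ¬1 = 0
n5 = e ∨ n4 = 0 ∨ 0 = 0
n6 = b ∨ n5 = 0 ∨ 0 = 0
So n6 = 0 as required.

a=1, b=0, c=1, d=0, e=0, f=0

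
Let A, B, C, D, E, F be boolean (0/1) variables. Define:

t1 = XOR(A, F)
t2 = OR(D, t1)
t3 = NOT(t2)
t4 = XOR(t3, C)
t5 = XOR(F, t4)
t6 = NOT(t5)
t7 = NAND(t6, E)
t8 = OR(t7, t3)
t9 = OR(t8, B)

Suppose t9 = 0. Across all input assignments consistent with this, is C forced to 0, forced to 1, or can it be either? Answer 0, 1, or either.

Both values of C occur among assignments with t9 = 0:
  C=0: A=0, B=0, C=0, D=1, E=1, F=0
  C=1: A=0, B=0, C=1, D=0, E=1, F=1

either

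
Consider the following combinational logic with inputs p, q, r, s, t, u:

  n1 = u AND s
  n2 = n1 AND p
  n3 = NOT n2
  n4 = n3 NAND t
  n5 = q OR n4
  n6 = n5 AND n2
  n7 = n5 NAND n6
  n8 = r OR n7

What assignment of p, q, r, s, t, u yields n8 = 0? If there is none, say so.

p=1, q=1, r=0, s=1, t=0, u=1

n8 = r OR n7 must be 0, so both r = 0 and n7 = 0.
n7 = n5 NAND n6 must be 0, so both n5 = 1 and n6 = 1.
Check with p=1, q=1, r=0, s=1, t=0, u=1:
n1 = u AND s = 1 AND 1 = 1
n2 = n1 AND p = 1 AND 1 = 1
n3 = NOT n2 = NOT 1 = 0
n4 = n3 NAND t = 0 NAND 0 = 1
n5 = q OR n4 = 1 OR 1 = 1
n6 = n5 AND n2 = 1 AND 1 = 1
n7 = n5 NAND n6 = 1 NAND 1 = 0
n8 = r OR n7 = 0 OR 0 = 0
So n8 = 0 as required.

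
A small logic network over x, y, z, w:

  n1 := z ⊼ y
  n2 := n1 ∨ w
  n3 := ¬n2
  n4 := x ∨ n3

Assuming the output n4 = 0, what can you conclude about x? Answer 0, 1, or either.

0

n4 = x ∨ n3 must be 0, so both x = 0 and n3 = 0.
Every assignment with n4 = 0 has x = 0; there are 7 such assignment(s).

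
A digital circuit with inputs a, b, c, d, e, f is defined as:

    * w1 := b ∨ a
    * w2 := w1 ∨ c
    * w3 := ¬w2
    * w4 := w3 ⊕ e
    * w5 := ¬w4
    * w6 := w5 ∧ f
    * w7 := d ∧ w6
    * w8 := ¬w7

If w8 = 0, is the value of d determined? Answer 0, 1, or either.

w8 = ¬w7 must be 0, so w7 = 1.
Every assignment with w8 = 0 has d = 1; there are 8 such assignment(s).

1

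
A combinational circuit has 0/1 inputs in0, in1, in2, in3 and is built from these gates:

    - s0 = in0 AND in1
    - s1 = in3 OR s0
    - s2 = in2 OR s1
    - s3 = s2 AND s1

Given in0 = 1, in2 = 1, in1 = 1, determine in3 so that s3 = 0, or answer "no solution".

With in0 = 1, in2 = 1, in1 = 1 fixed, none of the 2 settings of in3 give s3 = 0.
For example, with in3=1:
s0 = in0 AND in1 = 1 AND 1 = 1
s1 = in3 OR s0 = 1 OR 1 = 1
s2 = in2 OR s1 = 1 OR 1 = 1
s3 = s2 AND s1 = 1 AND 1 = 1
giving s3 = 1 ≠ 0.

no solution exists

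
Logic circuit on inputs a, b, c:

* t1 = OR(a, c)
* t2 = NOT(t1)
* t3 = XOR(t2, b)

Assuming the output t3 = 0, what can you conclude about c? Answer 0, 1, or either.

either

Both values of c occur among assignments with t3 = 0:
  c=0: a=0, b=1, c=0
  c=1: a=0, b=0, c=1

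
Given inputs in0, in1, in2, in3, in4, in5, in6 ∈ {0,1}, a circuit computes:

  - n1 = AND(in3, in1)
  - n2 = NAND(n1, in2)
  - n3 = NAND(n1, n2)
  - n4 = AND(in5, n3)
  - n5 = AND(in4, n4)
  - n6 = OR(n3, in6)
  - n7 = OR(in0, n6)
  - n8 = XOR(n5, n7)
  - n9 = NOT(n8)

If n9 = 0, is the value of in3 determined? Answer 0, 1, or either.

either

Both values of in3 occur among assignments with n9 = 0:
  in3=0: in0=0, in1=0, in2=0, in3=0, in4=0, in5=0, in6=0
  in3=1: in0=0, in1=0, in2=0, in3=1, in4=0, in5=0, in6=0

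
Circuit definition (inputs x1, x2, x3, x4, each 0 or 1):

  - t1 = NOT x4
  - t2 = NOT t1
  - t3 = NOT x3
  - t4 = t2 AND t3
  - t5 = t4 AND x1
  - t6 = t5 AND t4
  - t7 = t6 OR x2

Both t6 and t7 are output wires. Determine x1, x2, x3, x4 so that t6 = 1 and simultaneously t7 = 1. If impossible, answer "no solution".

x1=1, x2=1, x3=0, x4=1

Check with x1=1, x2=1, x3=0, x4=1:
t1 = NOT x4 = NOT 1 = 0
t2 = NOT t1 = NOT 0 = 1
t3 = NOT x3 = NOT 0 = 1
t4 = t2 AND t3 = 1 AND 1 = 1
t5 = t4 AND x1 = 1 AND 1 = 1
t6 = t5 AND t4 = 1 AND 1 = 1
t7 = t6 OR x2 = 1 OR 1 = 1
So t6 = 1 and t7 = 1.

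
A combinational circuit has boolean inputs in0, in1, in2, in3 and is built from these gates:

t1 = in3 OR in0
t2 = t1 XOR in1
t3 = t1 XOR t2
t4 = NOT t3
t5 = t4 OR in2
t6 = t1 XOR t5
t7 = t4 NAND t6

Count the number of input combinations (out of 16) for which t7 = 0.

t7 = t4 NAND t6 must be 0, so both t4 = 1 and t6 = 1.
t4 = NOT t3 must be 1, so t3 = 0.
Satisfying assignments:
  in0=0, in1=0, in2=0, in3=0
  in0=0, in1=0, in2=1, in3=0

2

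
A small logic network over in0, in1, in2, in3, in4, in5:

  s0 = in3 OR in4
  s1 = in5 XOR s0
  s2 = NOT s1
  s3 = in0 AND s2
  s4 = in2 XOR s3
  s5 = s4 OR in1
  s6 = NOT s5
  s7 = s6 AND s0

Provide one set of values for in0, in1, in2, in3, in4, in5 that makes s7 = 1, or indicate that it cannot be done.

s7 = s6 AND s0 must be 1, so both s6 = 1 and s0 = 1.
s6 = NOT s5 must be 1, so s5 = 0.
s0 = in3 OR in4 must be 1, so at least one of in3, in4 is 1.
Check with in0=0, in1=0, in2=0, in3=1, in4=0, in5=1:
s0 = in3 OR in4 = 1 OR 0 = 1
s1 = in5 XOR s0 = 1 XOR 1 = 0
s2 = NOT s1 = NOT 0 = 1
s3 = in0 AND s2 = 0 AND 1 = 0
s4 = in2 XOR s3 = 0 XOR 0 = 0
s5 = s4 OR in1 = 0 OR 0 = 0
s6 = NOT s5 = NOT 0 = 1
s7 = s6 AND s0 = 1 AND 1 = 1
So s7 = 1 as required.

in0=0, in1=0, in2=0, in3=1, in4=0, in5=1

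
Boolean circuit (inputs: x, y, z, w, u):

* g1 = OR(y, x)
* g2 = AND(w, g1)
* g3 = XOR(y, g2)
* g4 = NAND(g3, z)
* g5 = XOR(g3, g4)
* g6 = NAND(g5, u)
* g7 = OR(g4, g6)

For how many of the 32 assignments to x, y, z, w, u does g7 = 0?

3

g7 = OR(g4, g6) must be 0, so both g4 = 0 and g6 = 0.
g4 = NAND(g3, z) must be 0, so both g3 = 1 and z = 1.
Satisfying assignments:
  x=0, y=1, z=1, w=0, u=1
  x=1, y=0, z=1, w=1, u=1
  x=1, y=1, z=1, w=0, u=1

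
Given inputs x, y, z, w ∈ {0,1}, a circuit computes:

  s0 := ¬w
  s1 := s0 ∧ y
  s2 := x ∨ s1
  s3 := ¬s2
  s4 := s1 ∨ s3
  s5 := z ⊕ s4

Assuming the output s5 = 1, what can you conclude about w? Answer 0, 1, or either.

Both values of w occur among assignments with s5 = 1:
  w=0: x=0, y=0, z=0, w=0
  w=1: x=0, y=0, z=0, w=1

either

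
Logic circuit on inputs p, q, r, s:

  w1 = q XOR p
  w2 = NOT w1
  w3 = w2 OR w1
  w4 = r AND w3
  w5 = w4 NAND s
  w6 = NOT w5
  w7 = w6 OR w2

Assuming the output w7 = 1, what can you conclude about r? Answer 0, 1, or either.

Both values of r occur among assignments with w7 = 1:
  r=0: p=0, q=0, r=0, s=0
  r=1: p=0, q=0, r=1, s=0

either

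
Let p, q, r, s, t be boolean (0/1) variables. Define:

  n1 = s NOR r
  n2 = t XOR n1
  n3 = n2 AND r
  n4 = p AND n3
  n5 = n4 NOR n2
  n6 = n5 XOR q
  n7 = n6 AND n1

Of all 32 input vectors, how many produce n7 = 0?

n7 = n6 AND n1 must be 0, so at least one of n6, n1 is 0.
Enumerating the 32 input combinations, 28 give n7 = 0 and 4 give n7 = 1.

28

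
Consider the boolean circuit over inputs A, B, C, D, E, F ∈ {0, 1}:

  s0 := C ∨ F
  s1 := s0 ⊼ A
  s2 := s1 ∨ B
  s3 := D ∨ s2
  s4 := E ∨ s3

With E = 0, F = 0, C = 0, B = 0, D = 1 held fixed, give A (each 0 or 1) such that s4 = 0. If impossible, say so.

With E = 0, F = 0, C = 0, B = 0, D = 1 fixed, none of the 2 settings of A give s4 = 0.
For example, with A=0:
s0 = C ∨ F = 0 ∨ 0 = 0
s1 = s0 ⊼ A = 0 ⊼ 0 = 1
s2 = s1 ∨ B = 1 ∨ 0 = 1
s3 = D ∨ s2 = 1 ∨ 1 = 1
s4 = E ∨ s3 = 0 ∨ 1 = 1
giving s4 = 1 ≠ 0.

no solution exists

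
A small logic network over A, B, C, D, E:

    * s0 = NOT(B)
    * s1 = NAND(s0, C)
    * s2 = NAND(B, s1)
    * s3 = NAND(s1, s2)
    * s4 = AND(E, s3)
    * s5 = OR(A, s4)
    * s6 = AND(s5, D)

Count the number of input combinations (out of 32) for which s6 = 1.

11

s6 = AND(s5, D) must be 1, so both s5 = 1 and D = 1.
s5 = OR(A, s4) must be 1, so at least one of A, s4 is 1.
Enumerating the 32 input combinations, 11 give s6 = 1 and 21 give s6 = 0.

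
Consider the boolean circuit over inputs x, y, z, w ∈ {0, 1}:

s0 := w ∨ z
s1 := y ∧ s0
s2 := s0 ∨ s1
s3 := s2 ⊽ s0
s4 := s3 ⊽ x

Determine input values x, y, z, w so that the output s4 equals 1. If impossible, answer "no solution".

s4 = s3 ⊽ x must be 1, so both s3 = 0 and x = 0.
Check with x=0, y=1, z=0, w=1:
s0 = w ∨ z = 1 ∨ 0 = 1
s1 = y ∧ s0 = 1 ∧ 1 = 1
s2 = s0 ∨ s1 = 1 ∨ 1 = 1
s3 = s2 ⊽ s0 = 1 ⊽ 1 = 0
s4 = s3 ⊽ x = 0 ⊽ 0 = 1
So s4 = 1 as required.

x=0, y=1, z=0, w=1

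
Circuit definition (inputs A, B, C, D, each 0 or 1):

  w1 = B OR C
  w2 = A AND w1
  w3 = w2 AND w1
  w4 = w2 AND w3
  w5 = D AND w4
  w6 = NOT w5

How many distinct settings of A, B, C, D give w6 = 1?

13

w6 = NOT w5 must be 1, so w5 = 0.
Enumerating the 16 input combinations, 13 give w6 = 1 and 3 give w6 = 0.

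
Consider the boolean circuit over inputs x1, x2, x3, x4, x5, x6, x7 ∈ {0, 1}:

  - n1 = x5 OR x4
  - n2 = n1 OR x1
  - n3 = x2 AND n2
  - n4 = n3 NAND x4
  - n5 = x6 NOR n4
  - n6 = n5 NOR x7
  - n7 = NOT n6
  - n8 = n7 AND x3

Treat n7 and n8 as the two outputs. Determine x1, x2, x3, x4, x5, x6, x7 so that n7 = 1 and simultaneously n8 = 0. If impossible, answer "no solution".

Check with x1=1, x2=0, x3=0, x4=0, x5=1, x6=1, x7=1:
n1 = x5 OR x4 = 1 OR 0 = 1
n2 = n1 OR x1 = 1 OR 1 = 1
n3 = x2 AND n2 = 0 AND 1 = 0
n4 = n3 NAND x4 = 0 NAND 0 = 1
n5 = x6 NOR n4 = 1 NOR 1 = 0
n6 = n5 NOR x7 = 0 NOR 1 = 0
n7 = NOT n6 = NOT 0 = 1
n8 = n7 AND x3 = 1 AND 0 = 0
So n7 = 1 and n8 = 0.

x1=1, x2=0, x3=0, x4=0, x5=1, x6=1, x7=1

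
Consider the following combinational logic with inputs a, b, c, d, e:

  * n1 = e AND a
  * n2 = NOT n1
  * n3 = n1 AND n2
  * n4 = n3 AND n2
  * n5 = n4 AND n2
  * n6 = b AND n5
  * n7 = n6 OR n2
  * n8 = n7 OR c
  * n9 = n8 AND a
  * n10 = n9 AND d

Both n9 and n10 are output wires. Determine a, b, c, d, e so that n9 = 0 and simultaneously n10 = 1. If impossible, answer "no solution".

Across all 32 input combinations, none give both n9 = 0 and n10 = 1.

no solution exists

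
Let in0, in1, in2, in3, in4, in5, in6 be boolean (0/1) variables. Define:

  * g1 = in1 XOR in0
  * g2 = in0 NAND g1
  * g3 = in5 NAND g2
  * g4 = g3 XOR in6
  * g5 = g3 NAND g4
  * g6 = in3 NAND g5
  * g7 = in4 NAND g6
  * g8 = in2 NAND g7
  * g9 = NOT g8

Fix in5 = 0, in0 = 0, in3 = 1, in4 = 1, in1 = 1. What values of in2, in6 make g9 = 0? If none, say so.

g9 = NOT g8 must be 0, so g8 = 1.
Check with in5 = 0, in0 = 0, in3 = 1, in4 = 1, in1 = 1 and in2=0, in6=0:
g1 = in1 XOR in0 = 1 XOR 0 = 1
g2 = in0 NAND g1 = 0 NAND 1 = 1
g3 = in5 NAND g2 = 0 NAND 1 = 1
g4 = g3 XOR in6 = 1 XOR 0 = 1
g5 = g3 NAND g4 = 1 NAND 1 = 0
g6 = in3 NAND g5 = 1 NAND 0 = 1
g7 = in4 NAND g6 = 1 NAND 1 = 0
g8 = in2 NAND g7 = 0 NAND 0 = 1
g9 = NOT g8 = NOT 1 = 0
So g9 = 0.

in2=0, in6=0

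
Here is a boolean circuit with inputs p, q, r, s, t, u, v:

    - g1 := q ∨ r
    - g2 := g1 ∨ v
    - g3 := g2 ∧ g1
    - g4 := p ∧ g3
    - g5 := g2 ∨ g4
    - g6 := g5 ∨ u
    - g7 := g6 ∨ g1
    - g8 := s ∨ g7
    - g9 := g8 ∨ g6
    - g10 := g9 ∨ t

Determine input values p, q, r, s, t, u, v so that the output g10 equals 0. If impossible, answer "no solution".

g10 = g9 ∨ t must be 0, so both g9 = 0 and t = 0.
g9 = g8 ∨ g6 must be 0, so both g8 = 0 and g6 = 0.
Check with p=1, q=0, r=0, s=0, t=0, u=0, v=0:
g1 = q ∨ r = 0 ∨ 0 = 0
g2 = g1 ∨ v = 0 ∨ 0 = 0
g3 = g2 ∧ g1 = 0 ∧ 0 = 0
g4 = p ∧ g3 = 1 ∧ 0 = 0
g5 = g2 ∨ g4 = 0 ∨ 0 = 0
g6 = g5 ∨ u = 0 ∨ 0 = 0
g7 = g6 ∨ g1 = 0 ∨ 0 = 0
g8 = s ∨ g7 = 0 ∨ 0 = 0
g9 = g8 ∨ g6 = 0 ∨ 0 = 0
g10 = g9 ∨ t = 0 ∨ 0 = 0
So g10 = 0 as required.

p=1, q=0, r=0, s=0, t=0, u=0, v=0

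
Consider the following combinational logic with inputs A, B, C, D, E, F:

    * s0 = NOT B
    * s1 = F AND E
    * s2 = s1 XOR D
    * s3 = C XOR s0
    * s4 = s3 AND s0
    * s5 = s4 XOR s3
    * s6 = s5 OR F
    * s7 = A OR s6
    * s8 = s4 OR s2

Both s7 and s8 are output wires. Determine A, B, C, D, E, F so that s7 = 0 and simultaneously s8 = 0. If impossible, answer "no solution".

A=0, B=0, C=1, D=0, E=0, F=0

Check with A=0, B=0, C=1, D=0, E=0, F=0:
s0 = NOT B = NOT 0 = 1
s1 = F AND E = 0 AND 0 = 0
s2 = s1 XOR D = 0 XOR 0 = 0
s3 = C XOR s0 = 1 XOR 1 = 0
s4 = s3 AND s0 = 0 AND 1 = 0
s5 = s4 XOR s3 = 0 XOR 0 = 0
s6 = s5 OR F = 0 OR 0 = 0
s7 = A OR s6 = 0 OR 0 = 0
s8 = s4 OR s2 = 0 OR 0 = 0
So s7 = 0 and s8 = 0.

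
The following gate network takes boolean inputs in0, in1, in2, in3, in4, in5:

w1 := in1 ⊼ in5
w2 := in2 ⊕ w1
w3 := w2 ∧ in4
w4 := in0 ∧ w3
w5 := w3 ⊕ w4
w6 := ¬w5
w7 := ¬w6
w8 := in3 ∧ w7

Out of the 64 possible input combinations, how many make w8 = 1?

4

w8 = in3 ∧ w7 must be 1, so both in3 = 1 and w7 = 1.
Satisfying assignments:
  in0=0, in1=0, in2=0, in3=1, in4=1, in5=0
  in0=0, in1=0, in2=0, in3=1, in4=1, in5=1
  in0=0, in1=1, in2=0, in3=1, in4=1, in5=0
  in0=0, in1=1, in2=1, in3=1, in4=1, in5=1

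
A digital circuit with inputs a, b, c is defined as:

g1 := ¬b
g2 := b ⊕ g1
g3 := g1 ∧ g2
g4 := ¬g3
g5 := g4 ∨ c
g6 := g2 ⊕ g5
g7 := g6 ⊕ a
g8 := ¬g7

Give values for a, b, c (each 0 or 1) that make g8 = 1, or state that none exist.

a=0, b=1, c=0

Check with a=0, b=1, c=0:
g1 = ¬b = ¬1 = 0
g2 = b ⊕ g1 = 1 ⊕ 0 = 1
g3 = g1 ∧ g2 = 0 ∧ 1 = 0
g4 = ¬g3 = ¬0 = 1
g5 = g4 ∨ c = 1 ∨ 0 = 1
g6 = g2 ⊕ g5 = 1 ⊕ 1 = 0
g7 = g6 ⊕ a = 0 ⊕ 0 = 0
g8 = ¬g7 = ¬0 = 1
So g8 = 1 as required.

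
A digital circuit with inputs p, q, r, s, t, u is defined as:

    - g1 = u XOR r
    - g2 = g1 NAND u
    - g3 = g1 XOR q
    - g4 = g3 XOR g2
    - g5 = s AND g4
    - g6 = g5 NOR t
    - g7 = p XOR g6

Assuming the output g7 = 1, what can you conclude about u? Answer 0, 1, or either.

Both values of u occur among assignments with g7 = 1:
  u=0: p=0, q=0, r=0, s=0, t=0, u=0
  u=1: p=0, q=0, r=0, s=0, t=0, u=1

either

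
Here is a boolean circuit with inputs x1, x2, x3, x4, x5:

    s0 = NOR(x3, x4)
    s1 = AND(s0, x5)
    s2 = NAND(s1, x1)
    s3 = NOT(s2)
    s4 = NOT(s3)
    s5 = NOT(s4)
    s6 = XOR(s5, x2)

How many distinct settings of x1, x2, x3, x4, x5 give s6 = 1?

s6 = XOR(s5, x2) must be 1, so s5 and x2 differ.
Enumerating the 32 input combinations, 16 give s6 = 1 and 16 give s6 = 0.

16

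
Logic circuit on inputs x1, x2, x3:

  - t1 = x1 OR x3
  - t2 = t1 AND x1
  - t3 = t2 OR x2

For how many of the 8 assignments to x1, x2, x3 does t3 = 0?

t3 = t2 OR x2 must be 0, so both t2 = 0 and x2 = 0.
t2 = t1 AND x1 must be 0, so at least one of t1, x1 is 0.
Enumerating the 8 input combinations, 2 give t3 = 0 and 6 give t3 = 1.

2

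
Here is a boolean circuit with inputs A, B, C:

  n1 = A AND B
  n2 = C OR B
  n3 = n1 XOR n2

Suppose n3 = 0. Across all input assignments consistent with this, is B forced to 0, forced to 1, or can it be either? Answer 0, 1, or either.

Both values of B occur among assignments with n3 = 0:
  B=0: A=0, B=0, C=0
  B=1: A=1, B=1, C=0

either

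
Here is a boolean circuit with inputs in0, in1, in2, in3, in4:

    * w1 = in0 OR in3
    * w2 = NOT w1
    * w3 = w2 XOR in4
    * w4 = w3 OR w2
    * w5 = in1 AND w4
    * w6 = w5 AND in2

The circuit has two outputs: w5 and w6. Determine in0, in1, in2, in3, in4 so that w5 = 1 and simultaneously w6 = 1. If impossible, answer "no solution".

Check with in0=1 in1=1 in2=1 in3=0 in4=1:
w1 = in0 OR in3 = 1 OR 0 = 1
w2 = NOT w1 = NOT 1 = 0
w3 = w2 XOR in4 = 0 XOR 1 = 1
w4 = w3 OR w2 = 1 OR 0 = 1
w5 = in1 AND w4 = 1 AND 1 = 1
w6 = w5 AND in2 = 1 AND 1 = 1
So w5 = 1 and w6 = 1.

in0=1 in1=1 in2=1 in3=0 in4=1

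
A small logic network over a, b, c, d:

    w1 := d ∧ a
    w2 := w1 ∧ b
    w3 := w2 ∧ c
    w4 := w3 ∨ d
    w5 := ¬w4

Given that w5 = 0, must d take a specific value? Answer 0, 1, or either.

w5 = ¬w4 must be 0, so w4 = 1.
w4 = w3 ∨ d must be 1, so at least one of w3, d is 1.
Every assignment with w5 = 0 has d = 1; there are 8 such assignment(s).

1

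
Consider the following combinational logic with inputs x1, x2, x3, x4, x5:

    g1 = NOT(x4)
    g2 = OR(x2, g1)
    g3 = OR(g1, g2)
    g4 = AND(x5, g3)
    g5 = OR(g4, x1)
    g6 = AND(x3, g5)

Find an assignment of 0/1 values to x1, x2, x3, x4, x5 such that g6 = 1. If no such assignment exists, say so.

x1=1 x2=0 x3=1 x4=1 x5=0

g6 = AND(x3, g5) must be 1, so both x3 = 1 and g5 = 1.
g5 = OR(g4, x1) must be 1, so at least one of g4, x1 is 1.
Check with x1=1 x2=0 x3=1 x4=1 x5=0:
g1 = NOT(x4) = NOT 1 = 0
g2 = OR(x2, g1) = OR(0, 0) = 0
g3 = OR(g1, g2) = OR(0, 0) = 0
g4 = AND(x5, g3) = AND(0, 0) = 0
g5 = OR(g4, x1) = OR(0, 1) = 1
g6 = AND(x3, g5) = AND(1, 1) = 1
So g6 = 1 as required.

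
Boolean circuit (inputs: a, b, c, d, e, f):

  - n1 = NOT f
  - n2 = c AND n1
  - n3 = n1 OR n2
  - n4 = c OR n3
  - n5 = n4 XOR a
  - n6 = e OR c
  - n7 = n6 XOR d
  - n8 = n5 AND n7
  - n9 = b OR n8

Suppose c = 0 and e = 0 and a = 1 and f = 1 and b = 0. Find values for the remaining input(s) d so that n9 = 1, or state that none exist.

d=1

n9 = b OR n8 must be 1, so at least one of b, n8 is 1.
Check with c = 0 and e = 0 and a = 1 and f = 1 and b = 0 and d=1:
n1 = NOT f = NOT 1 = 0
n2 = c AND n1 = 0 AND 0 = 0
n3 = n1 OR n2 = 0 OR 0 = 0
n4 = c OR n3 = 0 OR 0 = 0
n5 = n4 XOR a = 0 XOR 1 = 1
n6 = e OR c = 0 OR 0 = 0
n7 = n6 XOR d = 0 XOR 1 = 1
n8 = n5 AND n7 = 1 AND 1 = 1
n9 = b OR n8 = 0 OR 1 = 1
So n9 = 1.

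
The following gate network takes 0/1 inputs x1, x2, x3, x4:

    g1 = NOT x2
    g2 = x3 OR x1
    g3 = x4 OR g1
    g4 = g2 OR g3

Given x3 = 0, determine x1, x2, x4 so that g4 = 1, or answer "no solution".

x1=1, x2=0, x4=0

g4 = g2 OR g3 must be 1, so at least one of g2, g3 is 1.
Check with x3 = 0 and x1=1, x2=0, x4=0:
g1 = NOT x2 = NOT 0 = 1
g2 = x3 OR x1 = 0 OR 1 = 1
g3 = x4 OR g1 = 0 OR 1 = 1
g4 = g2 OR g3 = 1 OR 1 = 1
So g4 = 1.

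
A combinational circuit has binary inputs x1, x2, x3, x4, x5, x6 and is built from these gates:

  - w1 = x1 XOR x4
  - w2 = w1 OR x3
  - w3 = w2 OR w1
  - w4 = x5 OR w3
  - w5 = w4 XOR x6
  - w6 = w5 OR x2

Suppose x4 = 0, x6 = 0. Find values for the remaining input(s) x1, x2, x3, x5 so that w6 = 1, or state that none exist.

x1=0, x2=0, x3=0, x5=1

w6 = w5 OR x2 must be 1, so at least one of w5, x2 is 1.
Check with x4 = 0, x6 = 0 and x1=0, x2=0, x3=0, x5=1:
w1 = x1 XOR x4 = 0 XOR 0 = 0
w2 = w1 OR x3 = 0 OR 0 = 0
w3 = w2 OR w1 = 0 OR 0 = 0
w4 = x5 OR w3 = 1 OR 0 = 1
w5 = w4 XOR x6 = 1 XOR 0 = 1
w6 = w5 OR x2 = 1 OR 0 = 1
So w6 = 1.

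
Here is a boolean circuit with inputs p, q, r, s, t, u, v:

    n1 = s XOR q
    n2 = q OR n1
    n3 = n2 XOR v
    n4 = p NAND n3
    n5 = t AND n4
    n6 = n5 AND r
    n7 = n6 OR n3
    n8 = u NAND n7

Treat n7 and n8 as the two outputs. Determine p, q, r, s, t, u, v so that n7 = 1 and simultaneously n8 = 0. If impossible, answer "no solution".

p=1 q=0 r=1 s=0 t=1 u=1 v=0

Check with p=1 q=0 r=1 s=0 t=1 u=1 v=0:
n1 = s XOR q = 0 XOR 0 = 0
n2 = q OR n1 = 0 OR 0 = 0
n3 = n2 XOR v = 0 XOR 0 = 0
n4 = p NAND n3 = 1 NAND 0 = 1
n5 = t AND n4 = 1 AND 1 = 1
n6 = n5 AND r = 1 AND 1 = 1
n7 = n6 OR n3 = 1 OR 0 = 1
n8 = u NAND n7 = 1 NAND 1 = 0
So n7 = 1 and n8 = 0.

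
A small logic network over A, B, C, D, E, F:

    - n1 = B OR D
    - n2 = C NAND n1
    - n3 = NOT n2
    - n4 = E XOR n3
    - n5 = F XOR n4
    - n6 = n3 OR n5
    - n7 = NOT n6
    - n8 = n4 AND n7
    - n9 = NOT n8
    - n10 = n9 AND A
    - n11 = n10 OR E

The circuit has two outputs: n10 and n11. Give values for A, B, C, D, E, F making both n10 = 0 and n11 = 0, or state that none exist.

A=0 B=0 C=0 D=0 E=0 F=0

Check with A=0 B=0 C=0 D=0 E=0 F=0:
n1 = B OR D = 0 OR 0 = 0
n2 = C NAND n1 = 0 NAND 0 = 1
n3 = NOT n2 = NOT 1 = 0
n4 = E XOR n3 = 0 XOR 0 = 0
n5 = F XOR n4 = 0 XOR 0 = 0
n6 = n3 OR n5 = 0 OR 0 = 0
n7 = NOT n6 = NOT 0 = 1
n8 = n4 AND n7 = 0 AND 1 = 0
n9 = NOT n8 = NOT 0 = 1
n10 = n9 AND A = 1 AND 0 = 0
n11 = n10 OR E = 0 OR 0 = 0
So n10 = 0 and n11 = 0.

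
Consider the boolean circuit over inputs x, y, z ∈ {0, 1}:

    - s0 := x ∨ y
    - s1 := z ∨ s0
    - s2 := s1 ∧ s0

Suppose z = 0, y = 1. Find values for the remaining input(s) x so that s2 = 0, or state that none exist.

no solution exists

With z = 0, y = 1 fixed, none of the 2 settings of x give s2 = 0.
For example, with x=0:
s0 = x ∨ y = 0 ∨ 1 = 1
s1 = z ∨ s0 = 0 ∨ 1 = 1
s2 = s1 ∧ s0 = 1 ∧ 1 = 1
giving s2 = 1 ≠ 0.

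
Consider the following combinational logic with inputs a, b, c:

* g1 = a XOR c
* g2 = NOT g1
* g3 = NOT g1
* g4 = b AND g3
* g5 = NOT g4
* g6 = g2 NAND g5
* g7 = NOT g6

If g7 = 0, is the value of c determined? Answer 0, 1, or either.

either

Both values of c occur among assignments with g7 = 0:
  c=0: a=0, b=1, c=0
  c=1: a=0, b=0, c=1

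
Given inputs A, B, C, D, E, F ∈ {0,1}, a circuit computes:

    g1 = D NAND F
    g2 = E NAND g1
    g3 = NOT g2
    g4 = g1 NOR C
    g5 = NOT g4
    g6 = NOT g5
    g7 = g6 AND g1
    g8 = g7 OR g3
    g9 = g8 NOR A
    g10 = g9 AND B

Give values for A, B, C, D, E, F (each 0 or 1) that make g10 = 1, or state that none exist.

Check with A=0, B=1, C=0, D=1, E=0, F=1:
g1 = D NAND F = 1 NAND 1 = 0
g2 = E NAND g1 = 0 NAND 0 = 1
g3 = NOT g2 = NOT 1 = 0
g4 = g1 NOR C = 0 NOR 0 = 1
g5 = NOT g4 = NOT 1 = 0
g6 = NOT g5 = NOT 0 = 1
g7 = g6 AND g1 = 1 AND 0 = 0
g8 = g7 OR g3 = 0 OR 0 = 0
g9 = g8 NOR A = 0 NOR 0 = 1
g10 = g9 AND B = 1 AND 1 = 1
So g10 = 1 as required.

A=0, B=1, C=0, D=1, E=0, F=1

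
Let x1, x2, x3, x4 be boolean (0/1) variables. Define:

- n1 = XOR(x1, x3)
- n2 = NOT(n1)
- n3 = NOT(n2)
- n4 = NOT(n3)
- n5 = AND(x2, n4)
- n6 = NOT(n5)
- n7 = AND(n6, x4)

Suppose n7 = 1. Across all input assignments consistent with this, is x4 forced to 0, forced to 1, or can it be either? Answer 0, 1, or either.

n7 = AND(n6, x4) must be 1, so both n6 = 1 and x4 = 1.
n6 = NOT(n5) must be 1, so n5 = 0.
Every assignment with n7 = 1 has x4 = 1; there are 6 such assignment(s).

1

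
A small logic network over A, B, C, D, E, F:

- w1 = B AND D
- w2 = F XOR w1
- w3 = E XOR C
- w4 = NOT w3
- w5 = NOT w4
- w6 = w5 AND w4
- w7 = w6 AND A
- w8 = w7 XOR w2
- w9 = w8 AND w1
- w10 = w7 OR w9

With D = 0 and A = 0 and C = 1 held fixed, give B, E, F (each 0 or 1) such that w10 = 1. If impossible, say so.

With D = 0 and A = 0 and C = 1 fixed, none of the 8 settings of B, E, F give w10 = 1.
For example, with B=1, E=0, F=1:
w1 = B AND D = 1 AND 0 = 0
w2 = F XOR w1 = 1 XOR 0 = 1
w3 = E XOR C = 0 XOR 1 = 1
w4 = NOT w3 = NOT 1 = 0
w5 = NOT w4 = NOT 0 = 1
w6 = w5 AND w4 = 1 AND 0 = 0
w7 = w6 AND A = 0 AND 0 = 0
w8 = w7 XOR w2 = 0 XOR 1 = 1
w9 = w8 AND w1 = 1 AND 0 = 0
w10 = w7 OR w9 = 0 OR 0 = 0
giving w10 = 0 ≠ 1.

no solution exists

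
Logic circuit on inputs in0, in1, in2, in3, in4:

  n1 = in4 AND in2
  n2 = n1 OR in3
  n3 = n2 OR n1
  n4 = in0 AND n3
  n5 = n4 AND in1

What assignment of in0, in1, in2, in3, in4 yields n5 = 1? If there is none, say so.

in0=1, in1=1, in2=0, in3=1, in4=0

n5 = n4 AND in1 must be 1, so both n4 = 1 and in1 = 1.
n4 = in0 AND n3 must be 1, so both in0 = 1 and n3 = 1.
n3 = n2 OR n1 must be 1, so at least one of n2, n1 is 1.
Check with in0=1, in1=1, in2=0, in3=1, in4=0:
n1 = in4 AND in2 = 0 AND 0 = 0
n2 = n1 OR in3 = 0 OR 1 = 1
n3 = n2 OR n1 = 1 OR 0 = 1
n4 = in0 AND n3 = 1 AND 1 = 1
n5 = n4 AND in1 = 1 AND 1 = 1
So n5 = 1 as required.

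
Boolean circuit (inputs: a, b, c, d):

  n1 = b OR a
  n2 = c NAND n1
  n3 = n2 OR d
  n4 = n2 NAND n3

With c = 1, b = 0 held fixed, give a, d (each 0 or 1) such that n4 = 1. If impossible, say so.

n4 = n2 NAND n3 must be 1, so at least one of n2, n3 is 0.
Check with c = 1, b = 0 and a=1, d=0:
n1 = b OR a = 0 OR 1 = 1
n2 = c NAND n1 = 1 NAND 1 = 0
n3 = n2 OR d = 0 OR 0 = 0
n4 = n2 NAND n3 = 0 NAND 0 = 1
So n4 = 1.

a=1, d=0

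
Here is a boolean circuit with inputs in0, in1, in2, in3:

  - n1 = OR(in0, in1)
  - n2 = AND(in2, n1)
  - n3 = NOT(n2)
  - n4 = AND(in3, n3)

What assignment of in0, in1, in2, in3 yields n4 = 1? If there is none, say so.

in0=1 in1=1 in2=0 in3=1

n4 = AND(in3, n3) must be 1, so both in3 = 1 and n3 = 1.
n3 = NOT(n2) must be 1, so n2 = 0.
Check with in0=1 in1=1 in2=0 in3=1:
n1 = OR(in0, in1) = OR(1, 1) = 1
n2 = AND(in2, n1) = AND(0, 1) = 0
n3 = NOT(n2) = NOT 0 = 1
n4 = AND(in3, n3) = AND(1, 1) = 1
So n4 = 1 as required.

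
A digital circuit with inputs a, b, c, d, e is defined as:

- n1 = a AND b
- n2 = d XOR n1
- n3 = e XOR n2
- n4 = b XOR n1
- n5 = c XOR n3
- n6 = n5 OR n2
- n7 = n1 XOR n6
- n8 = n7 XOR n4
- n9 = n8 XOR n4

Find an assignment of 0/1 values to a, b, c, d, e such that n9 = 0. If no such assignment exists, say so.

a=0, b=1, c=0, d=0, e=0

n9 = n8 XOR n4 must be 0, so n8 and n4 are equal.
Check with a=0, b=1, c=0, d=0, e=0:
n1 = a AND b = 0 AND 1 = 0
n2 = d XOR n1 = 0 XOR 0 = 0
n3 = e XOR n2 = 0 XOR 0 = 0
n4 = b XOR n1 = 1 XOR 0 = 1
n5 = c XOR n3 = 0 XOR 0 = 0
n6 = n5 OR n2 = 0 OR 0 = 0
n7 = n1 XOR n6 = 0 XOR 0 = 0
n8 = n7 XOR n4 = 0 XOR 1 = 1
n9 = n8 XOR n4 = 1 XOR 1 = 0
So n9 = 0 as required.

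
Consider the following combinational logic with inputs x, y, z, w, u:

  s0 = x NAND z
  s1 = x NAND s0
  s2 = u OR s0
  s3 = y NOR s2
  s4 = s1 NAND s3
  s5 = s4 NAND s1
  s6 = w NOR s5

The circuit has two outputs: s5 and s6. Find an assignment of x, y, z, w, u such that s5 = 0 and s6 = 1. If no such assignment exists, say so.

Check with x=0 y=0 z=0 w=0 u=0:
s0 = x NAND z = 0 NAND 0 = 1
s1 = x NAND s0 = 0 NAND 1 = 1
s2 = u OR s0 = 0 OR 1 = 1
s3 = y NOR s2 = 0 NOR 1 = 0
s4 = s1 NAND s3 = 1 NAND 0 = 1
s5 = s4 NAND s1 = 1 NAND 1 = 0
s6 = w NOR s5 = 0 NOR 0 = 1
So s5 = 0 and s6 = 1.

x=0 y=0 z=0 w=0 u=0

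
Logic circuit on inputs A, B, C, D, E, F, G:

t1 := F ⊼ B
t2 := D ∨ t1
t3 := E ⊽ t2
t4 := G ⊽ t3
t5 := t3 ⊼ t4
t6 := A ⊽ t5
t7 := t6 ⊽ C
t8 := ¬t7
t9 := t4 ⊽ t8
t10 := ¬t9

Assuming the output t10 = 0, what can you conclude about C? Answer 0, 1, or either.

0

t10 = ¬t9 must be 0, so t9 = 1.
t9 = t4 ⊽ t8 must be 1, so both t4 = 0 and t8 = 0.
Every assignment with t10 = 0 has C = 0; there are 34 such assignment(s).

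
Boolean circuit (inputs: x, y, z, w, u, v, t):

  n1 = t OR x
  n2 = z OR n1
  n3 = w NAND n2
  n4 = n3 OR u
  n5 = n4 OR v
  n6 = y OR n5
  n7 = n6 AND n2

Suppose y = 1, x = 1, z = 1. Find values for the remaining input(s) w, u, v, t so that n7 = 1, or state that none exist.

w=0 u=1 v=0 t=0

n7 = n6 AND n2 must be 1, so both n6 = 1 and n2 = 1.
n6 = y OR n5 must be 1, so at least one of y, n5 is 1.
Check with y = 1, x = 1, z = 1 and w=0, u=1, v=0, t=0:
n1 = t OR x = 0 OR 1 = 1
n2 = z OR n1 = 1 OR 1 = 1
n3 = w NAND n2 = 0 NAND 1 = 1
n4 = n3 OR u = 1 OR 1 = 1
n5 = n4 OR v = 1 OR 0 = 1
n6 = y OR n5 = 1 OR 1 = 1
n7 = n6 AND n2 = 1 AND 1 = 1
So n7 = 1.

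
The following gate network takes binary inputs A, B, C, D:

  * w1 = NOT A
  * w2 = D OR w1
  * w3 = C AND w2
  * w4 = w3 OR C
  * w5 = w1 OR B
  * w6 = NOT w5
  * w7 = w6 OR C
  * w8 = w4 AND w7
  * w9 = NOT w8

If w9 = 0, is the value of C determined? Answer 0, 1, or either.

w9 = NOT w8 must be 0, so w8 = 1.
Every assignment with w9 = 0 has C = 1; there are 8 such assignment(s).

1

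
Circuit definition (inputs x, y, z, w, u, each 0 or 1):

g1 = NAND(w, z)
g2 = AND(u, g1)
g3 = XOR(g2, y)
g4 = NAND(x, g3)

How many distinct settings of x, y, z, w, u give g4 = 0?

8

g4 = NAND(x, g3) must be 0, so both x = 1 and g3 = 1.
Enumerating the 32 input combinations, 8 give g4 = 0 and 24 give g4 = 1.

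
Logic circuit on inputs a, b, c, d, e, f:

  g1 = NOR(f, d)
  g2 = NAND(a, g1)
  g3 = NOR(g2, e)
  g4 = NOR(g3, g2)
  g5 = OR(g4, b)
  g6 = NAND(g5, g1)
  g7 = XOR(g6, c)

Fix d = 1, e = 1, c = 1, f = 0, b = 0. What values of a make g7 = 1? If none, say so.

With d = 1, e = 1, c = 1, f = 0, b = 0 fixed, none of the 2 settings of a give g7 = 1.
For example, with a=1:
g1 = NOR(f, d) = NOR(0, 1) = 0
g2 = NAND(a, g1) = NAND(1, 0) = 1
g3 = NOR(g2, e) = NOR(1, 1) = 0
g4 = NOR(g3, g2) = NOR(0, 1) = 0
g5 = OR(g4, b) = OR(0, 0) = 0
g6 = NAND(g5, g1) = NAND(0, 0) = 1
g7 = XOR(g6, c) = XOR(1, 1) = 0
giving g7 = 0 ≠ 1.

no solution exists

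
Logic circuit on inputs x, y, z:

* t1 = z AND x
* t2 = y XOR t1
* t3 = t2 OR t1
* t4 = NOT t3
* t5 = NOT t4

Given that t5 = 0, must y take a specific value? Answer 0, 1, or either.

0

t5 = NOT t4 must be 0, so t4 = 1.
t4 = NOT t3 must be 1, so t3 = 0.
Every assignment with t5 = 0 has y = 0; there are 3 such assignment(s).
  x=0, y=0, z=0
  x=0, y=0, z=1
  x=1, y=0, z=0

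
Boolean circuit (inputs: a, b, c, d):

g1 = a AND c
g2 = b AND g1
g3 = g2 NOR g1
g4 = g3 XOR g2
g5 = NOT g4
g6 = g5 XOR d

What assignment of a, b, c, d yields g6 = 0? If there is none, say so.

a=1, b=0, c=0, d=0

Check with a=1, b=0, c=0, d=0:
g1 = a AND c = 1 AND 0 = 0
g2 = b AND g1 = 0 AND 0 = 0
g3 = g2 NOR g1 = 0 NOR 0 = 1
g4 = g3 XOR g2 = 1 XOR 0 = 1
g5 = NOT g4 = NOT 1 = 0
g6 = g5 XOR d = 0 XOR 0 = 0
So g6 = 0 as required.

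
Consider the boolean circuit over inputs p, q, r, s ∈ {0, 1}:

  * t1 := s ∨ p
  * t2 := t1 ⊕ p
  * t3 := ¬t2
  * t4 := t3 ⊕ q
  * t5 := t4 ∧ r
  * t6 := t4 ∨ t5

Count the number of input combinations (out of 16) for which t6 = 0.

8

t6 = t4 ∨ t5 must be 0, so both t4 = 0 and t5 = 0.
t4 = t3 ⊕ q must be 0, so t3 and q are equal.
t5 = t4 ∧ r must be 0, so at least one of t4, r is 0.
Enumerating the 16 input combinations, 8 give t6 = 0 and 8 give t6 = 1.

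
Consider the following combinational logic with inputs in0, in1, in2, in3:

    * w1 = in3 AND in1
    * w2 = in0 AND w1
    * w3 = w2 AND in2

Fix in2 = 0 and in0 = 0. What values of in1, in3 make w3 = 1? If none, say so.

no solution exists

With in2 = 0 and in0 = 0 fixed, none of the 4 settings of in1, in3 give w3 = 1.
For example, with in1=0, in3=0:
w1 = in3 AND in1 = 0 AND 0 = 0
w2 = in0 AND w1 = 0 AND 0 = 0
w3 = w2 AND in2 = 0 AND 0 = 0
giving w3 = 0 ≠ 1.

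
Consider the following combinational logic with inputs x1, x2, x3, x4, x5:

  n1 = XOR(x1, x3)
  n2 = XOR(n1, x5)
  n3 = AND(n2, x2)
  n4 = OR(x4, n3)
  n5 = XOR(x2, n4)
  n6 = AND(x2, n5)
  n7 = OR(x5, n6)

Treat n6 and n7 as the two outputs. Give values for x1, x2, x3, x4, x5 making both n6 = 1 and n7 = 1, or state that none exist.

Check with x1=0 x2=1 x3=1 x4=0 x5=1:
n1 = XOR(x1, x3) = XOR(0, 1) = 1
n2 = XOR(n1, x5) = XOR(1, 1) = 0
n3 = AND(n2, x2) = AND(0, 1) = 0
n4 = OR(x4, n3) = OR(0, 0) = 0
n5 = XOR(x2, n4) = XOR(1, 0) = 1
n6 = AND(x2, n5) = AND(1, 1) = 1
n7 = OR(x5, n6) = OR(1, 1) = 1
So n6 = 1 and n7 = 1.

x1=0 x2=1 x3=1 x4=0 x5=1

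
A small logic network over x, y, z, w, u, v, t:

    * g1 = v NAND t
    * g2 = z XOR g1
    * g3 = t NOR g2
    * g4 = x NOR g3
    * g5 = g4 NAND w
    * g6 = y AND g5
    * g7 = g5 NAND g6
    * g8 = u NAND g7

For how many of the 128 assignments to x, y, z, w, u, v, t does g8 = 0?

g8 = u NAND g7 must be 0, so both u = 1 and g7 = 1.
Enumerating the 128 input combinations, 38 give g8 = 0 and 90 give g8 = 1.

38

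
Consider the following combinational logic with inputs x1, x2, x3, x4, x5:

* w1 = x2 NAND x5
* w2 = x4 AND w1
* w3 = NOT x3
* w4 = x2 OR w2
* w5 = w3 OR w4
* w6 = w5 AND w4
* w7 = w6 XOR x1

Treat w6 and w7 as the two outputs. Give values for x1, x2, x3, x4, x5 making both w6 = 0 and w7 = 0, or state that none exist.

Check with x1=0 x2=0 x3=1 x4=0 x5=1:
w1 = x2 NAND x5 = 0 NAND 1 = 1
w2 = x4 AND w1 = 0 AND 1 = 0
w3 = NOT x3 = NOT 1 = 0
w4 = x2 OR w2 = 0 OR 0 = 0
w5 = w3 OR w4 = 0 OR 0 = 0
w6 = w5 AND w4 = 0 AND 0 = 0
w7 = w6 XOR x1 = 0 XOR 0 = 0
So w6 = 0 and w7 = 0.

x1=0 x2=0 x3=1 x4=0 x5=1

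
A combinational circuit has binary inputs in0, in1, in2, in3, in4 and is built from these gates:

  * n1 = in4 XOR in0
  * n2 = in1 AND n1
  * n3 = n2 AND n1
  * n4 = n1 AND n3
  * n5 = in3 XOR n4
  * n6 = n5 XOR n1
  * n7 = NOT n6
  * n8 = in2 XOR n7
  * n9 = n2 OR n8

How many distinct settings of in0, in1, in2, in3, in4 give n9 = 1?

n9 = n2 OR n8 must be 1, so at least one of n2, n8 is 1.
Enumerating the 32 input combinations, 20 give n9 = 1 and 12 give n9 = 0.

20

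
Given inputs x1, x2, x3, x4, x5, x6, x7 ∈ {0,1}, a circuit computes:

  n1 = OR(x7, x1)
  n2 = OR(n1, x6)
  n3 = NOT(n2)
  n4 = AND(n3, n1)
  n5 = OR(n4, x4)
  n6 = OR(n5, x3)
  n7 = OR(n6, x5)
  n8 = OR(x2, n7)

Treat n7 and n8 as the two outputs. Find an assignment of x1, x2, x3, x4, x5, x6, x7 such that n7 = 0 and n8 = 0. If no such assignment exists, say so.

x1=0 x2=0 x3=0 x4=0 x5=0 x6=1 x7=0

Check with x1=0 x2=0 x3=0 x4=0 x5=0 x6=1 x7=0:
n1 = OR(x7, x1) = OR(0, 0) = 0
n2 = OR(n1, x6) = OR(0, 1) = 1
n3 = NOT(n2) = NOT 1 = 0
n4 = AND(n3, n1) = AND(0, 0) = 0
n5 = OR(n4, x4) = OR(0, 0) = 0
n6 = OR(n5, x3) = OR(0, 0) = 0
n7 = OR(n6, x5) = OR(0, 0) = 0
n8 = OR(x2, n7) = OR(0, 0) = 0
So n7 = 0 and n8 = 0.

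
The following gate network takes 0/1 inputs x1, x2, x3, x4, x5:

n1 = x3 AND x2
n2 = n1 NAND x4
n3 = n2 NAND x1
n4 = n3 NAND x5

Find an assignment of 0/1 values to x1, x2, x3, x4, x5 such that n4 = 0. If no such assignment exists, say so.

n4 = n3 NAND x5 must be 0, so both n3 = 1 and x5 = 1.
Check with x1=1 x2=1 x3=1 x4=1 x5=1:
n1 = x3 AND x2 = 1 AND 1 = 1
n2 = n1 NAND x4 = 1 NAND 1 = 0
n3 = n2 NAND x1 = 0 NAND 1 = 1
n4 = n3 NAND x5 = 1 NAND 1 = 0
So n4 = 0 as required.

x1=1 x2=1 x3=1 x4=1 x5=1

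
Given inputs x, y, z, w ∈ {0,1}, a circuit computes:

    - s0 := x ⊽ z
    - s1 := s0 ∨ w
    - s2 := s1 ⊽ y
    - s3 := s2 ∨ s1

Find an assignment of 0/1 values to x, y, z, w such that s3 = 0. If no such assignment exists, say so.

x=1, y=1, z=0, w=0

s3 = s2 ∨ s1 must be 0, so both s2 = 0 and s1 = 0.
s2 = s1 ⊽ y must be 0, so at least one of s1, y is 1.
Check with x=1, y=1, z=0, w=0:
s0 = x ⊽ z = 1 ⊽ 0 = 0
s1 = s0 ∨ w = 0 ∨ 0 = 0
s2 = s1 ⊽ y = 0 ⊽ 1 = 0
s3 = s2 ∨ s1 = 0 ∨ 0 = 0
So s3 = 0 as required.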